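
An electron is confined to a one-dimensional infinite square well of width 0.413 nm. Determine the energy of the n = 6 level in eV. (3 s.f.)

E_6 = 79.4 eV

For an infinite well E_n = n²h²/(8m_eL²), so E_1 = h²/(8m_eL²) = (6.626×10^-34)²/(8·9.109×10^-31·(4.13×10^-10 m)²) = 3.532×10^-19 J.
Then E_6 = 6²·E_1 = 36·3.532×10^-19 J = 1.272×10^-17 J.
Converting, E_6 = 1.272×10^-17 J / (1.602×10^-19 J/eV) = 79.4 eV.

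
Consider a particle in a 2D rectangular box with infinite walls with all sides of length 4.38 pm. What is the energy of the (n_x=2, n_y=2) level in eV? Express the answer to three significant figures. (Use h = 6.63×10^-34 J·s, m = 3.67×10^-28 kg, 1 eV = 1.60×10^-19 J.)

E = 390 eV

For a 2D rectangular well E = (h²/8m)·Σ n_i²/L_i² = (6.63×10^-34)²/(8·3.67×10^-28) · [2²/(4.38 pm)² + 2²/(4.38 pm)²].
Evaluating gives E = 6.243×10^-17 J = 390 eV.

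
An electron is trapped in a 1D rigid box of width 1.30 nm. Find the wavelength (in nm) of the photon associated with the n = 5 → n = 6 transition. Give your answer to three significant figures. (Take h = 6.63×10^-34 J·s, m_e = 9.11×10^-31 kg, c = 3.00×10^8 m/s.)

E_1 = h²/(8m_eL²) = 3.569×10^-20 J, so ΔE = (6² − 5²)E_1 = 3.926×10^-19 J.
λ = hc/ΔE = (6.63×10^-34·3.00×10^8)/3.926×10^-19 = 5.07×10^-7 m = 507 nm.

λ = 507 nm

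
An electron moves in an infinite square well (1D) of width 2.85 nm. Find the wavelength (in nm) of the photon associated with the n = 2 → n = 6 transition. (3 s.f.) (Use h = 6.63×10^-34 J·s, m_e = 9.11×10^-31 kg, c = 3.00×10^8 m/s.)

λ = 837 nm

E_1 = h²/(8m_eL²) = 7.426×10^-21 J, so ΔE = (6² − 2²)E_1 = 2.376×10^-19 J.
λ = hc/ΔE = (6.63×10^-34·3.00×10^8)/2.376×10^-19 = 8.37×10^-7 m = 837 nm.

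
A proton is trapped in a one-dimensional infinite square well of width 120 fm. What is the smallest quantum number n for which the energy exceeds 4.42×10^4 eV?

E_1 = h²/(8m_pL²) = 2.278×10^-15 J = 1.422×10^4 eV.
Need n² > 4.42×10^4/1.422×10^4 = 3.108, i.e. n > 1.763.
The smallest integer satisfying this is n = 2.

n = 2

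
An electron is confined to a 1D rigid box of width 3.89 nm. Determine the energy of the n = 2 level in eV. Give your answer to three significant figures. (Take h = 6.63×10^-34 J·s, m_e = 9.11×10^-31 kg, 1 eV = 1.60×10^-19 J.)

E_2 = 0.0996 eV

For an infinite well E_n = n²h²/(8m_eL²), so E_1 = h²/(8m_eL²) = (6.63×10^-34)²/(8·9.11×10^-31·(3.89×10^-9 m)²) = 3.986×10^-21 J.
Then E_2 = 2²·E_1 = 4·3.986×10^-21 J = 1.594×10^-20 J.
Converting, E_2 = 1.594×10^-20 J / (1.60×10^-19 J/eV) = 0.0996 eV.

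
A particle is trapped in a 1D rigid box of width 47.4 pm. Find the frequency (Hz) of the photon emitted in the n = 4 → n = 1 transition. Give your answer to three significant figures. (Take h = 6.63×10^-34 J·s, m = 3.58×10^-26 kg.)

E_1 = h²/(8mL²) = 6.831×10^-22 J and ΔE = (4² − 1²)E_1 = 1.025×10^-20 J.
f = ΔE/h = 1.025×10^-20/6.63×10^-34 = 1.55×10^13 Hz.

f = 1.55×10^13 Hz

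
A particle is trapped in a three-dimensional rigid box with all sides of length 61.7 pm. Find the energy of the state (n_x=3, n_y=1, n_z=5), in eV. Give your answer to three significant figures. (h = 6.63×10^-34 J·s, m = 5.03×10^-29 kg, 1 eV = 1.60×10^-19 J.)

For a 3D rectangular well E = (h²/8m)·Σ n_i²/L_i² = (6.63×10^-34)²/(8·5.03×10^-29) · [3²/(61.7 pm)² + 1²/(61.7 pm)² + 5²/(61.7 pm)²].
Evaluating gives E = 1.004×10^-17 J = 62.8 eV.

E = 62.8 eV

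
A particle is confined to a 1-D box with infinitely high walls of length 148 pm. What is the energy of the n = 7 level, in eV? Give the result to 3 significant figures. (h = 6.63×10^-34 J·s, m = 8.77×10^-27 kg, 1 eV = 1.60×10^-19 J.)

E_7 = 0.0876 eV

For an infinite well E_n = n²h²/(8mL²), so E_1 = h²/(8mL²) = (6.63×10^-34)²/(8·8.77×10^-27·(1.48×10^-10 m)²) = 2.860×10^-22 J.
Then E_7 = 7²·E_1 = 49·2.860×10^-22 J = 1.401×10^-20 J.
Converting, E_7 = 1.401×10^-20 J / (1.60×10^-19 J/eV) = 0.0876 eV.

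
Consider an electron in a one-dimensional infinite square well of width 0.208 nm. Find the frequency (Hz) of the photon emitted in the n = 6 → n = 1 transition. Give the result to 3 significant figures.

E_1 = h²/(8m_eL²) = 1.393×10^-18 J and ΔE = (6² − 1²)E_1 = 4.876×10^-17 J.
f = ΔE/h = 4.876×10^-17/6.626×10^-34 = 7.36×10^16 Hz.

f = 7.36×10^16 Hz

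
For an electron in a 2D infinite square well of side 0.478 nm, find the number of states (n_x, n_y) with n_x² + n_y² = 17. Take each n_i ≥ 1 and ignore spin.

The level has n_x² + n_y² = 17. The ordered positive-integer solutions are (1, 4), (4, 1).
That gives 2 states.

degeneracy = 2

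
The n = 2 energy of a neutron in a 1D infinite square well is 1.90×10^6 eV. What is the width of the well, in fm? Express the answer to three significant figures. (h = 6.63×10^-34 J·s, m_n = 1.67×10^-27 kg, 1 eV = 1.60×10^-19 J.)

From E_n = n²h²/(8m_nL²), L = n·h/√(8m_nE_n).
E_2 = 1.90×10^6 eV = 3.040×10^-13 J, so L = 2·6.63×10^-34/√(8·1.67×10^-27·3.040×10^-13) = 2.08×10^-14 m = 20.8 fm.

L = 20.8 fm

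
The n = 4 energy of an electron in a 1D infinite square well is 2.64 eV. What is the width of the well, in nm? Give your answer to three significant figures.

From E_n = n²h²/(8m_eL²), L = n·h/√(8m_eE_n).
E_4 = 2.64 eV = 4.229×10^-19 J, so L = 4·6.626×10^-34/√(8·9.109×10^-31·4.229×10^-19) = 1.51×10^-9 m = 1.51 nm.

L = 1.51 nm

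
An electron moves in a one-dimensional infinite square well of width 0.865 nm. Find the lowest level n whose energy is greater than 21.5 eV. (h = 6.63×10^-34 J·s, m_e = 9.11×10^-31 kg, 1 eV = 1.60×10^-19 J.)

E_1 = h²/(8m_eL²) = 8.061×10^-20 J = 0.5038 eV.
Need n² > 21.5/0.5038 = 42.68, i.e. n > 6.533.
The smallest integer satisfying this is n = 7.

n = 7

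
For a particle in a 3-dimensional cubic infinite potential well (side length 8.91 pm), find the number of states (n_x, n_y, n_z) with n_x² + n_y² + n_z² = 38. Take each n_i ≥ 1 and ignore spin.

degeneracy = 9

The level has n_x² + n_y² + n_z² = 38. The ordered positive-integer solutions are (1, 1, 6), (1, 6, 1), (2, 3, 5), (2, 5, 3), (3, 2, 5), (3, 5, 2), (5, 2, 3), (5, 3, 2), (6, 1, 1).
That gives 9 states.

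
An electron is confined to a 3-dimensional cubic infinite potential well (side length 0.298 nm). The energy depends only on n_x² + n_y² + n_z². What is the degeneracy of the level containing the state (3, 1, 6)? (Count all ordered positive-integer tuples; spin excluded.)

degeneracy = 6

The level has n_x² + n_y² + n_z² = 46. The ordered positive-integer solutions are (1, 3, 6), (1, 6, 3), (3, 1, 6), (3, 6, 1), (6, 1, 3), (6, 3, 1).
That gives 6 states.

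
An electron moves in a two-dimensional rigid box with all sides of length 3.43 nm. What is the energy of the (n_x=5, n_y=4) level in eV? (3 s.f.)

For a 2D rectangular well E = (h²/8m_e)·Σ n_i²/L_i² = (6.626×10^-34)²/(8·9.109×10^-31) · [5²/(3.43 nm)² + 4²/(3.43 nm)²].
Evaluating gives E = 2.100×10^-19 J = 1.31 eV.

E = 1.31 eV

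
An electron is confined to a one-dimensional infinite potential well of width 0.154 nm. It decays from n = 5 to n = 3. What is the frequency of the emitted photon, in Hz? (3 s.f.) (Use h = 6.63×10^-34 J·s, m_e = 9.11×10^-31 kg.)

f = 6.14×10^16 Hz

E_1 = h²/(8m_eL²) = 2.543×10^-18 J and ΔE = (5² − 3²)E_1 = 4.069×10^-17 J.
f = ΔE/h = 4.069×10^-17/6.63×10^-34 = 6.14×10^16 Hz.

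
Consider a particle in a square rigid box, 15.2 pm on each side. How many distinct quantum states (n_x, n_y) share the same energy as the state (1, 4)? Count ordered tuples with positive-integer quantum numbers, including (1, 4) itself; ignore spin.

The level has n_x² + n_y² = 17. The ordered positive-integer solutions are (1, 4), (4, 1).
That gives 2 states.

degeneracy = 2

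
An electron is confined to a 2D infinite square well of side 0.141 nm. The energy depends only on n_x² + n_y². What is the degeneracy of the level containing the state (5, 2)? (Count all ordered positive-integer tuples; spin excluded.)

degeneracy = 2

The level has n_x² + n_y² = 29. The ordered positive-integer solutions are (2, 5), (5, 2).
That gives 2 states.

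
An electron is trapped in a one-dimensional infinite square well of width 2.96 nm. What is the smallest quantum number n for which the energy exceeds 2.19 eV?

n = 8

E_1 = h²/(8m_eL²) = 6.876×10^-21 J = 0.04292 eV.
Need n² > 2.19/0.04292 = 51.03, i.e. n > 7.144.
The smallest integer satisfying this is n = 8.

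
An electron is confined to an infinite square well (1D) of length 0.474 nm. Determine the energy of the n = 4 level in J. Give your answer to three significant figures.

For an infinite well E_n = n²h²/(8m_eL²), so E_1 = h²/(8m_eL²) = (6.626×10^-34)²/(8·9.109×10^-31·(4.74×10^-10 m)²) = 2.682×10^-19 J.
Then E_4 = 4²·E_1 = 16·2.682×10^-19 J = 4.29×10^-18 J.

E_4 = 4.29×10^-18 J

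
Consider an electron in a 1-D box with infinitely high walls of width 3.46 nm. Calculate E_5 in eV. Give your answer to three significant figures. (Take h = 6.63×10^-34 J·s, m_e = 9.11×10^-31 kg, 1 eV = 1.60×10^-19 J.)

For an infinite well E_n = n²h²/(8m_eL²), so E_1 = h²/(8m_eL²) = (6.63×10^-34)²/(8·9.11×10^-31·(3.46×10^-9 m)²) = 5.038×10^-21 J.
Then E_5 = 5²·E_1 = 25·5.038×10^-21 J = 1.259×10^-19 J.
Converting, E_5 = 1.259×10^-19 J / (1.60×10^-19 J/eV) = 0.787 eV.

E_5 = 0.787 eV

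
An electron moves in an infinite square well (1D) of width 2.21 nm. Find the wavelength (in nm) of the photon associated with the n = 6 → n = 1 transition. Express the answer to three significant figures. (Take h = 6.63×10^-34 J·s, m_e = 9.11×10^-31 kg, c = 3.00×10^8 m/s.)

E_1 = h²/(8m_eL²) = 1.235×10^-20 J, so ΔE = (6² − 1²)E_1 = 4.323×10^-19 J.
λ = hc/ΔE = (6.63×10^-34·3.00×10^8)/4.323×10^-19 = 4.60×10^-7 m = 460 nm.

λ = 460 nm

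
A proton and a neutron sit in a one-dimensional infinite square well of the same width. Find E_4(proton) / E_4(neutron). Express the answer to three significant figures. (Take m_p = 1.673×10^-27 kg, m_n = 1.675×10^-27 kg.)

1.00

E_n ∝ 1/m at fixed n and L, so the ratio is m_n/m_p = 1.675×10^-27/1.673×10^-27 = 1.00.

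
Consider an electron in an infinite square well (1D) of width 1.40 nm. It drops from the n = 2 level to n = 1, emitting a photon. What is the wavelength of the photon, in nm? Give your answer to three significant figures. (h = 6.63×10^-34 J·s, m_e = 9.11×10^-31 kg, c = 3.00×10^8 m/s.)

E_1 = h²/(8m_eL²) = 3.077×10^-20 J, so ΔE = (2² − 1²)E_1 = 9.231×10^-20 J.
λ = hc/ΔE = (6.63×10^-34·3.00×10^8)/9.231×10^-20 = 2.15×10^-6 m = 2.15×10^3 nm.

λ = 2.15×10^3 nm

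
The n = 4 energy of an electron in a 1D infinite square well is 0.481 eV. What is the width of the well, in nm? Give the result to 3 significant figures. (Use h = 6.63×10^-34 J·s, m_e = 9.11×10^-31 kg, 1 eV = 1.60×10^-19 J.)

L = 3.54 nm

From E_n = n²h²/(8m_eL²), L = n·h/√(8m_eE_n).
E_4 = 0.481 eV = 7.696×10^-20 J, so L = 4·6.63×10^-34/√(8·9.11×10^-31·7.696×10^-20) = 3.54×10^-9 m = 3.54 nm.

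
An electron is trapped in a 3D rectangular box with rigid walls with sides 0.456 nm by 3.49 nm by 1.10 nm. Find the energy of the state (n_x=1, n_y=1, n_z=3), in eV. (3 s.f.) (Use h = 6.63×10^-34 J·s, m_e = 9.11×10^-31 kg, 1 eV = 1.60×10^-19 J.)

E = 4.65 eV

For a 3D rectangular well E = (h²/8m_e)·Σ n_i²/L_i² = (6.63×10^-34)²/(8·9.11×10^-31) · [1²/(0.456 nm)² + 1²/(3.49 nm)² + 3²/(1.10 nm)²].
Evaluating gives E = 7.436×10^-19 J = 4.65 eV.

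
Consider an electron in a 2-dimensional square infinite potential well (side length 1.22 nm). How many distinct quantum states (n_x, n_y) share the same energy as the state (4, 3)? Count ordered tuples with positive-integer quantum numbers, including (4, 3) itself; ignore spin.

degeneracy = 2

The level has n_x² + n_y² = 25. The ordered positive-integer solutions are (3, 4), (4, 3).
That gives 2 states.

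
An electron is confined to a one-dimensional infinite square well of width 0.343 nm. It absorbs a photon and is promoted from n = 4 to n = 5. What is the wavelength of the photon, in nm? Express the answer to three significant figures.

λ = 43.1 nm

E_1 = h²/(8m_eL²) = 5.121×10^-19 J, so ΔE = (5² − 4²)E_1 = 4.609×10^-18 J.
λ = hc/ΔE = (6.626×10^-34·2.998×10^8)/4.609×10^-18 = 4.31×10^-8 m = 43.1 nm.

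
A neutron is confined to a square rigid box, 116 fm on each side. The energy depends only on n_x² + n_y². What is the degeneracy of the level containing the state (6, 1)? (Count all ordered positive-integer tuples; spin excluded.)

The level has n_x² + n_y² = 37. The ordered positive-integer solutions are (1, 6), (6, 1).
That gives 2 states.

degeneracy = 2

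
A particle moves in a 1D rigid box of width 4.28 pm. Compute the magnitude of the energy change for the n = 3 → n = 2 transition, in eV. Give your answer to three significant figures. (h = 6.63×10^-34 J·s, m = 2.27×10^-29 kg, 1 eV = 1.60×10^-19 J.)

E_1 = h²/(8mL²) = 1.321×10^-16 J.
|ΔE| = |3² − 2²|·E_1 = 5·1.321×10^-16 J = 6.605×10^-16 J = 4.13×10^3 eV.

|ΔE| = 4.13×10^3 eV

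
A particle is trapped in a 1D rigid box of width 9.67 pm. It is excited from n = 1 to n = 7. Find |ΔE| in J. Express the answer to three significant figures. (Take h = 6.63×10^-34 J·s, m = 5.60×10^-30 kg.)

|ΔE| = 5.04×10^-15 J

E_1 = h²/(8mL²) = 1.049×10^-16 J.
|ΔE| = |1² − 7²|·E_1 = 48·1.049×10^-16 J = 5.04×10^-15 J.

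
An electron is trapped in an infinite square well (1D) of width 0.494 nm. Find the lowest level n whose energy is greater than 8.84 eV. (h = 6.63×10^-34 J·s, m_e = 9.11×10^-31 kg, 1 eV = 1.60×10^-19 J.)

E_1 = h²/(8m_eL²) = 2.472×10^-19 J = 1.545 eV.
Need n² > 8.84/1.545 = 5.722, i.e. n > 2.392.
The smallest integer satisfying this is n = 3.

n = 3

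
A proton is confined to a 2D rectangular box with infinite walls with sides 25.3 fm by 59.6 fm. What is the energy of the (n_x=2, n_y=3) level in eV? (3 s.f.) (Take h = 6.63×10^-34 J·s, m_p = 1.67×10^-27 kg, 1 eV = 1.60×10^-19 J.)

For a 2D rectangular well E = (h²/8m_p)·Σ n_i²/L_i² = (6.63×10^-34)²/(8·1.67×10^-27) · [2²/(25.3 fm)² + 3²/(59.6 fm)²].
Evaluating gives E = 2.890×10^-13 J = 1.81×10^6 eV.

E = 1.81×10^6 eV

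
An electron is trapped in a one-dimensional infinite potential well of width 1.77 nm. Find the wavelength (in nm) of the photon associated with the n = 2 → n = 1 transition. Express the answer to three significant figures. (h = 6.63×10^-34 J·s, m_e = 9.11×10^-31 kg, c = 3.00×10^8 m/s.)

E_1 = h²/(8m_eL²) = 1.925×10^-20 J, so ΔE = (2² − 1²)E_1 = 5.775×10^-20 J.
λ = hc/ΔE = (6.63×10^-34·3.00×10^8)/5.775×10^-20 = 3.44×10^-6 m = 3.44×10^3 nm.

λ = 3.44×10^3 nm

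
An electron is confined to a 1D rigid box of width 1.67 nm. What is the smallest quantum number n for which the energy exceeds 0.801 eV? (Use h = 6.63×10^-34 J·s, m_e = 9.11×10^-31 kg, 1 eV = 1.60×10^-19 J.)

n = 3

E_1 = h²/(8m_eL²) = 2.163×10^-20 J = 0.1352 eV.
Need n² > 0.801/0.1352 = 5.925, i.e. n > 2.434.
The smallest integer satisfying this is n = 3.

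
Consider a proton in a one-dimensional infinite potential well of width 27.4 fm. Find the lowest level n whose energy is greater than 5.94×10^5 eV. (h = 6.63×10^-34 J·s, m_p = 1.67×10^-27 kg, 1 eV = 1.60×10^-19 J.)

E_1 = h²/(8m_pL²) = 4.382×10^-14 J = 2.739×10^5 eV.
Need n² > 5.94×10^5/2.739×10^5 = 2.169, i.e. n > 1.473.
The smallest integer satisfying this is n = 2.

n = 2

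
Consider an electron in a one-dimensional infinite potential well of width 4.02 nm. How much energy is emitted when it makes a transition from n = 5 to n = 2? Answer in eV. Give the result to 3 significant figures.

E_1 = h²/(8m_eL²) = 3.728×10^-21 J.
|ΔE| = |5² − 2²|·E_1 = 21·3.728×10^-21 J = 7.829×10^-20 J = 0.489 eV.

|ΔE| = 0.489 eV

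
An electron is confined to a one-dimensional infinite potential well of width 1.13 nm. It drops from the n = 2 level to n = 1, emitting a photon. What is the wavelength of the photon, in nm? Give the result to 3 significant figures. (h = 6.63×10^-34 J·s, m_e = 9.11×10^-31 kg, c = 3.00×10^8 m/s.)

λ = 1.40×10^3 nm

E_1 = h²/(8m_eL²) = 4.723×10^-20 J, so ΔE = (2² − 1²)E_1 = 1.417×10^-19 J.
λ = hc/ΔE = (6.63×10^-34·3.00×10^8)/1.417×10^-19 = 1.40×10^-6 m = 1.40×10^3 nm.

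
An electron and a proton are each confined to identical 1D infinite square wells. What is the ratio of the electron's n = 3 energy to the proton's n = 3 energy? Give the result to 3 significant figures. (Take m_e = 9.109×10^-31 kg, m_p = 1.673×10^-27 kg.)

E_n ∝ 1/m at fixed n and L, so the ratio is m_p/m_e = 1.673×10^-27/9.109×10^-31 = 1.84×10^3.

1.84×10^3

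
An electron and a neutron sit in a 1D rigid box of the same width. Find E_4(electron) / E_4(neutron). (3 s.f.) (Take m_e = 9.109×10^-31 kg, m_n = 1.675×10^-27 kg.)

1.84×10^3

E_n ∝ 1/m at fixed n and L, so the ratio is m_n/m_e = 1.675×10^-27/9.109×10^-31 = 1.84×10^3.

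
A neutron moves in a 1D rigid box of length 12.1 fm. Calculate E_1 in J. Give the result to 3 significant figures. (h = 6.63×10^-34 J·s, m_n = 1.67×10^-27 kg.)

For an infinite well E_n = n²h²/(8m_nL²), so E_1 = h²/(8m_nL²) = (6.63×10^-34)²/(8·1.67×10^-27·(1.21×10^-14 m)²) = 2.247×10^-13 J.

E_1 = 2.25×10^-13 J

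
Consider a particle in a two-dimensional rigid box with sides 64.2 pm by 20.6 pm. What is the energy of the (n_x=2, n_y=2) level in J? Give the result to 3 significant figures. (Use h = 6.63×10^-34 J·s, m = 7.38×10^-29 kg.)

E = 7.74×10^-18 J

For a 2D rectangular well E = (h²/8m)·Σ n_i²/L_i² = (6.63×10^-34)²/(8·7.38×10^-29) · [2²/(64.2 pm)² + 2²/(20.6 pm)²].
Evaluating gives E = 7.74×10^-18 J.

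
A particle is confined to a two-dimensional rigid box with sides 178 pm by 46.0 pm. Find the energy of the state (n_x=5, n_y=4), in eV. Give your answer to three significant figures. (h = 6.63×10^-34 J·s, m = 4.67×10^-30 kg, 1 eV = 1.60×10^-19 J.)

E = 614 eV

For a 2D rectangular well E = (h²/8m)·Σ n_i²/L_i² = (6.63×10^-34)²/(8·4.67×10^-30) · [5²/(178 pm)² + 4²/(46.0 pm)²].
Evaluating gives E = 9.825×10^-17 J = 614 eV.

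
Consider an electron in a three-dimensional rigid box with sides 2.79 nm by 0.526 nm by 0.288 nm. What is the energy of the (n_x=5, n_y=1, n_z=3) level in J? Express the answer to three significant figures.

For a 3D rectangular well E = (h²/8m_e)·Σ n_i²/L_i² = (6.626×10^-34)²/(8·9.109×10^-31) · [5²/(2.79 nm)² + 1²/(0.526 nm)² + 3²/(0.288 nm)²].
Evaluating gives E = 6.95×10^-18 J.

E = 6.95×10^-18 J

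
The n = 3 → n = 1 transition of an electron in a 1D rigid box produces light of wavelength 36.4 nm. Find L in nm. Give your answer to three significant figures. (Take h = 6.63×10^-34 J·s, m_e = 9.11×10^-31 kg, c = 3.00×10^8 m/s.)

The photon carries ΔE = hc/λ = 6.63×10^-34·3.00×10^8/3.64×10^-8 m = 5.464×10^-18 J.
Since ΔE = (3² − 1²)E_1, E_1 = 6.830×10^-19 J, and L = h/√(8m_eE_1) = 2.97×10^-10 m = 0.297 nm.

L = 0.297 nm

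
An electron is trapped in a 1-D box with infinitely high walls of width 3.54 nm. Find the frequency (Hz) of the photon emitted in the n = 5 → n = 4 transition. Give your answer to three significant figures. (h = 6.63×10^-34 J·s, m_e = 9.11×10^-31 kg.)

E_1 = h²/(8m_eL²) = 4.813×10^-21 J and ΔE = (5² − 4²)E_1 = 4.332×10^-20 J.
f = ΔE/h = 4.332×10^-20/6.63×10^-34 = 6.53×10^13 Hz.

f = 6.53×10^13 Hz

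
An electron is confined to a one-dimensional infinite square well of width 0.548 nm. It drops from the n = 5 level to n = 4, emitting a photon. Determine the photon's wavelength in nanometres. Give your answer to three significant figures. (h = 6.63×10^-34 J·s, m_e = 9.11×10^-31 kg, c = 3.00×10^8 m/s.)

E_1 = h²/(8m_eL²) = 2.008×10^-19 J, so ΔE = (5² − 4²)E_1 = 1.807×10^-18 J.
λ = hc/ΔE = (6.63×10^-34·3.00×10^8)/1.807×10^-18 = 1.10×10^-7 m = 110 nm.

λ = 110 nm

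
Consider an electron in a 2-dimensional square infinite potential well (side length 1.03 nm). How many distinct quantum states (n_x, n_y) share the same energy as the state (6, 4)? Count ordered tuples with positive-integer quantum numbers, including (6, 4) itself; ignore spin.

degeneracy = 2

The level has n_x² + n_y² = 52. The ordered positive-integer solutions are (4, 6), (6, 4).
That gives 2 states.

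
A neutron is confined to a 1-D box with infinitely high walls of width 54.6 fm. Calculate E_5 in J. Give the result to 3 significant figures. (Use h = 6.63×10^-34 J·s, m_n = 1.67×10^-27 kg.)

For an infinite well E_n = n²h²/(8m_nL²), so E_1 = h²/(8m_nL²) = (6.63×10^-34)²/(8·1.67×10^-27·(5.46×10^-14 m)²) = 1.104×10^-14 J.
Then E_5 = 5²·E_1 = 25·1.104×10^-14 J = 2.76×10^-13 J.

E_5 = 2.76×10^-13 J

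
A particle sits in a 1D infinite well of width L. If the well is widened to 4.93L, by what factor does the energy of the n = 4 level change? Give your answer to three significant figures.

0.0411

E_n ∝ 1/L², so the energy scales by 1/4.93² = 0.0411.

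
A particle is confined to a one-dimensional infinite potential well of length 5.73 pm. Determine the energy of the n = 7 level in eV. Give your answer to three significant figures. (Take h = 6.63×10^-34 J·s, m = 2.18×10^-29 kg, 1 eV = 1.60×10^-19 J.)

For an infinite well E_n = n²h²/(8mL²), so E_1 = h²/(8mL²) = (6.63×10^-34)²/(8·2.18×10^-29·(5.73×10^-12 m)²) = 7.677×10^-17 J.
Then E_7 = 7²·E_1 = 49·7.677×10^-17 J = 3.762×10^-15 J.
Converting, E_7 = 3.762×10^-15 J / (1.60×10^-19 J/eV) = 2.35×10^4 eV.

E_7 = 2.35×10^4 eV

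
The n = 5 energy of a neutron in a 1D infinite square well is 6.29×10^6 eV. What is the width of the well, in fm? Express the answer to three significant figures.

L = 28.5 fm

From E_n = n²h²/(8m_nL²), L = n·h/√(8m_nE_n).
E_5 = 6.29×10^6 eV = 1.008×10^-12 J, so L = 5·6.626×10^-34/√(8·1.675×10^-27·1.008×10^-12) = 2.85×10^-14 m = 28.5 fm.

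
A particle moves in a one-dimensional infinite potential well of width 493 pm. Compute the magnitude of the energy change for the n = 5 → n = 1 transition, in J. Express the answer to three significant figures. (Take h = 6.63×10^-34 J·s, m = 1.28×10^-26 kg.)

E_1 = h²/(8mL²) = 1.766×10^-23 J.
|ΔE| = |5² − 1²|·E_1 = 24·1.766×10^-23 J = 4.24×10^-22 J.

|ΔE| = 4.24×10^-22 J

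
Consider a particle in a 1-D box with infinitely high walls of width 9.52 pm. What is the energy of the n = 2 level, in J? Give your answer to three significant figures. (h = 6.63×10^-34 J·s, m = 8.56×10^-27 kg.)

For an infinite well E_n = n²h²/(8mL²), so E_1 = h²/(8mL²) = (6.63×10^-34)²/(8·8.56×10^-27·(9.52×10^-12 m)²) = 7.083×10^-20 J.
Then E_2 = 2²·E_1 = 4·7.083×10^-20 J = 2.83×10^-19 J.

E_2 = 2.83×10^-19 J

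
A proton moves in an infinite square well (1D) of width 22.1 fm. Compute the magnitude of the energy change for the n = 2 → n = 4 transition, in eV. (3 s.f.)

|ΔE| = 5.03×10^6 eV

E_1 = h²/(8m_pL²) = 6.716×10^-14 J.
|ΔE| = |2² − 4²|·E_1 = 12·6.716×10^-14 J = 8.059×10^-13 J = 5.03×10^6 eV.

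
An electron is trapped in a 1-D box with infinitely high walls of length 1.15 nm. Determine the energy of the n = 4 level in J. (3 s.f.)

E_4 = 7.29×10^-19 J

For an infinite well E_n = n²h²/(8m_eL²), so E_1 = h²/(8m_eL²) = (6.626×10^-34)²/(8·9.109×10^-31·(1.15×10^-9 m)²) = 4.556×10^-20 J.
Then E_4 = 4²·E_1 = 16·4.556×10^-20 J = 7.29×10^-19 J.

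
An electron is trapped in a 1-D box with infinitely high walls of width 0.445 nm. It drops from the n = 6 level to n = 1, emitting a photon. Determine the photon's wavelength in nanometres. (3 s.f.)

λ = 18.7 nm

E_1 = h²/(8m_eL²) = 3.042×10^-19 J, so ΔE = (6² − 1²)E_1 = 1.065×10^-17 J.
λ = hc/ΔE = (6.626×10^-34·2.998×10^8)/1.065×10^-17 = 1.87×10^-8 m = 18.7 nm.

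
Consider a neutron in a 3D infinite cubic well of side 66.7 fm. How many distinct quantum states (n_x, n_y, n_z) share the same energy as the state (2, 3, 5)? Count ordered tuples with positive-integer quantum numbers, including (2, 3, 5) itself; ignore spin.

The level has n_x² + n_y² + n_z² = 38. The ordered positive-integer solutions are (1, 1, 6), (1, 6, 1), (2, 3, 5), (2, 5, 3), (3, 2, 5), (3, 5, 2), (5, 2, 3), (5, 3, 2), (6, 1, 1).
That gives 9 states.

degeneracy = 9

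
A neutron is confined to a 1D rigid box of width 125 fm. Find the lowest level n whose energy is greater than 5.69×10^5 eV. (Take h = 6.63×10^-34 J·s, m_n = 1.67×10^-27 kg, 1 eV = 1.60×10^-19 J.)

n = 7

E_1 = h²/(8m_nL²) = 2.106×10^-15 J = 1.316×10^4 eV.
Need n² > 5.69×10^5/1.316×10^4 = 43.24, i.e. n > 6.576.
The smallest integer satisfying this is n = 7.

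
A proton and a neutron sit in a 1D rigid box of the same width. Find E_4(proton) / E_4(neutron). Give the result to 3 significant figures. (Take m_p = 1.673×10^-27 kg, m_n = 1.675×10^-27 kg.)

E_n ∝ 1/m at fixed n and L, so the ratio is m_n/m_p = 1.675×10^-27/1.673×10^-27 = 1.00.

1.00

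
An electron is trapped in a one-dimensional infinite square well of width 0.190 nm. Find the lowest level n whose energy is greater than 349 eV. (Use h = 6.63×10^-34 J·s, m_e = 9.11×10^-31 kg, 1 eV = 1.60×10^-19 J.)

E_1 = h²/(8m_eL²) = 1.671×10^-18 J = 10.44 eV.
Need n² > 349/10.44 = 33.43, i.e. n > 5.782.
The smallest integer satisfying this is n = 6.

n = 6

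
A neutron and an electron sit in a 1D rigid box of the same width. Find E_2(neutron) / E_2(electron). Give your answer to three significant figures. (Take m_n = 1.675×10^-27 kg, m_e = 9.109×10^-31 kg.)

E_n ∝ 1/m at fixed n and L, so the ratio is m_e/m_n = 9.109×10^-31/1.675×10^-27 = 5.44×10^-4.

5.44×10^-4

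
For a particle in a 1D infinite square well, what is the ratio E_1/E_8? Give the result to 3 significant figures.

0.0156

E_n ∝ n², so E_1/E_8 = 1²/8² = 1/64 = 0.0156.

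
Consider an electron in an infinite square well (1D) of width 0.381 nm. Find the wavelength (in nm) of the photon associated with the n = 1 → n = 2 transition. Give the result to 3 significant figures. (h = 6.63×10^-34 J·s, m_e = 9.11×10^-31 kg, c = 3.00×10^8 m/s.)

λ = 160 nm

E_1 = h²/(8m_eL²) = 4.155×10^-19 J, so ΔE = (2² − 1²)E_1 = 1.247×10^-18 J.
λ = hc/ΔE = (6.63×10^-34·3.00×10^8)/1.247×10^-18 = 1.60×10^-7 m = 160 nm.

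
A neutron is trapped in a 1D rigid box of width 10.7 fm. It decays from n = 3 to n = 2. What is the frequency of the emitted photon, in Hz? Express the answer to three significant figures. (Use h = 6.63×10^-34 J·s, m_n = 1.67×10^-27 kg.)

f = 2.17×10^21 Hz

E_1 = h²/(8m_nL²) = 2.874×10^-13 J and ΔE = (3² − 2²)E_1 = 1.437×10^-12 J.
f = ΔE/h = 1.437×10^-12/6.63×10^-34 = 2.17×10^21 Hz.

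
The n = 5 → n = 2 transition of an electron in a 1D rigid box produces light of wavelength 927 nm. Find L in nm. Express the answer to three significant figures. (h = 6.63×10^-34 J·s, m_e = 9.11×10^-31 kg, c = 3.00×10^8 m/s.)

L = 2.43 nm

The photon carries ΔE = hc/λ = 6.63×10^-34·3.00×10^8/9.27×10^-7 m = 2.146×10^-19 J.
Since ΔE = (5² − 2²)E_1, E_1 = 1.022×10^-20 J, and L = h/√(8m_eE_1) = 2.43×10^-9 m = 2.43 nm.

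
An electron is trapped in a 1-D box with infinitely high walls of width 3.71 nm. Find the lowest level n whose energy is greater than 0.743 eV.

E_1 = h²/(8m_eL²) = 4.377×10^-21 J = 0.02732 eV.
Need n² > 0.743/0.02732 = 27.20, i.e. n > 5.215.
The smallest integer satisfying this is n = 6.

n = 6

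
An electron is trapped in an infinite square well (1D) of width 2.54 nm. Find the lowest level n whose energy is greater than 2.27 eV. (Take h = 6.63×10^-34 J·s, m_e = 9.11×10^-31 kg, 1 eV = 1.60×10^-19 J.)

n = 7

E_1 = h²/(8m_eL²) = 9.349×10^-21 J = 0.05843 eV.
Need n² > 2.27/0.05843 = 38.85, i.e. n > 6.233.
The smallest integer satisfying this is n = 7.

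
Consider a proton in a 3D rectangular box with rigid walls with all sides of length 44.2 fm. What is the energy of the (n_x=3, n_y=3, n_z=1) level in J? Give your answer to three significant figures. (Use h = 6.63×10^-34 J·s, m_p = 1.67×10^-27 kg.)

E = 3.20×10^-13 J

For a 3D rectangular well E = (h²/8m_p)·Σ n_i²/L_i² = (6.63×10^-34)²/(8·1.67×10^-27) · [3²/(44.2 fm)² + 3²/(44.2 fm)² + 1²/(44.2 fm)²].
Evaluating gives E = 3.20×10^-13 J.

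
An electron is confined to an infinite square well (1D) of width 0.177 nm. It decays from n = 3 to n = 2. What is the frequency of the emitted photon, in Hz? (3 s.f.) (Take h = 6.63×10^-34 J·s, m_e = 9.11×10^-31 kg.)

E_1 = h²/(8m_eL²) = 1.925×10^-18 J and ΔE = (3² − 2²)E_1 = 9.625×10^-18 J.
f = ΔE/h = 9.625×10^-18/6.63×10^-34 = 1.45×10^16 Hz.

f = 1.45×10^16 Hz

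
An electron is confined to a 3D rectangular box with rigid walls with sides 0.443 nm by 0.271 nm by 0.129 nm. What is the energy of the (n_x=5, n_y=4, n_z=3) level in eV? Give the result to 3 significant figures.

E = 333 eV

For a 3D rectangular well E = (h²/8m_e)·Σ n_i²/L_i² = (6.626×10^-34)²/(8·9.109×10^-31) · [5²/(0.443 nm)² + 4²/(0.271 nm)² + 3²/(0.129 nm)²].
Evaluating gives E = 5.338×10^-17 J = 333 eV.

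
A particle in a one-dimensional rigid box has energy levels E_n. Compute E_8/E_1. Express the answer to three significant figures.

E_n ∝ n², so E_8/E_1 = 8²/1² = 64/1 = 64.0.

64.0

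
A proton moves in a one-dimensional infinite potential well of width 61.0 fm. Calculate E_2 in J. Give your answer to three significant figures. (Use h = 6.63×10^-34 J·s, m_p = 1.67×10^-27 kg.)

For an infinite well E_n = n²h²/(8m_pL²), so E_1 = h²/(8m_pL²) = (6.63×10^-34)²/(8·1.67×10^-27·(6.10×10^-14 m)²) = 8.842×10^-15 J.
Then E_2 = 2²·E_1 = 4·8.842×10^-15 J = 3.54×10^-14 J.

E_2 = 3.54×10^-14 J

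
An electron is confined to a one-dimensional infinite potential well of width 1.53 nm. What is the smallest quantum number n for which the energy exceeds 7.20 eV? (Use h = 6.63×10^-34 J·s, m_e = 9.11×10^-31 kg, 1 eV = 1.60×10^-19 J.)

n = 7

E_1 = h²/(8m_eL²) = 2.577×10^-20 J = 0.1611 eV.
Need n² > 7.20/0.1611 = 44.69, i.e. n > 6.685.
The smallest integer satisfying this is n = 7.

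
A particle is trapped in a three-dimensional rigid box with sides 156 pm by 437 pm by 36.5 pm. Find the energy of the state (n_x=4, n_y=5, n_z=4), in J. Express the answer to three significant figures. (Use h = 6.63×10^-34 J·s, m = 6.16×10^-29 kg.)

E = 1.14×10^-17 J

For a 3D rectangular well E = (h²/8m)·Σ n_i²/L_i² = (6.63×10^-34)²/(8·6.16×10^-29) · [4²/(156 pm)² + 5²/(437 pm)² + 4²/(36.5 pm)²].
Evaluating gives E = 1.14×10^-17 J.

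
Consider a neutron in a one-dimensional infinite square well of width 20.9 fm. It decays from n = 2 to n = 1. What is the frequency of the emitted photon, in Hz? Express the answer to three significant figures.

E_1 = h²/(8m_nL²) = 7.501×10^-14 J and ΔE = (2² − 1²)E_1 = 2.250×10^-13 J.
f = ΔE/h = 2.250×10^-13/6.626×10^-34 = 3.40×10^20 Hz.

f = 3.40×10^20 Hz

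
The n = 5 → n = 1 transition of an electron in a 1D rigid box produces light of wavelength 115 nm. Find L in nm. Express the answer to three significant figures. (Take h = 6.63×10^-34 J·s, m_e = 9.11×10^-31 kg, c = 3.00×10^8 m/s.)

L = 0.915 nm

The photon carries ΔE = hc/λ = 6.63×10^-34·3.00×10^8/1.15×10^-7 m = 1.730×10^-18 J.
Since ΔE = (5² − 1²)E_1, E_1 = 7.208×10^-20 J, and L = h/√(8m_eE_1) = 9.15×10^-10 m = 0.915 nm.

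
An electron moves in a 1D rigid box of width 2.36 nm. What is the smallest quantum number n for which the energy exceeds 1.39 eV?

E_1 = h²/(8m_eL²) = 1.082×10^-20 J = 0.06754 eV.
Need n² > 1.39/0.06754 = 20.58, i.e. n > 4.537.
The smallest integer satisfying this is n = 5.

n = 5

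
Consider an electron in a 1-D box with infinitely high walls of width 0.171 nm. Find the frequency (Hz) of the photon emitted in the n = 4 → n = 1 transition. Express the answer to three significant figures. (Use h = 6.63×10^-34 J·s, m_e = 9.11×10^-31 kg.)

f = 4.67×10^16 Hz

E_1 = h²/(8m_eL²) = 2.063×10^-18 J and ΔE = (4² − 1²)E_1 = 3.095×10^-17 J.
f = ΔE/h = 3.095×10^-17/6.63×10^-34 = 4.67×10^16 Hz.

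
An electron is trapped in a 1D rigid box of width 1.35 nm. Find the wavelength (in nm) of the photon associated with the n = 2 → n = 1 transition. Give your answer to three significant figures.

λ = 2.00×10^3 nm

E_1 = h²/(8m_eL²) = 3.306×10^-20 J, so ΔE = (2² − 1²)E_1 = 9.918×10^-20 J.
λ = hc/ΔE = (6.626×10^-34·2.998×10^8)/9.918×10^-20 = 2.00×10^-6 m = 2.00×10^3 nm.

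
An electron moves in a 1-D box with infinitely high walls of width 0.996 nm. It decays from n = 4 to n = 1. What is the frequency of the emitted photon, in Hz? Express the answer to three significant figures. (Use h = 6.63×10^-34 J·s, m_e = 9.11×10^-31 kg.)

f = 1.38×10^15 Hz

E_1 = h²/(8m_eL²) = 6.080×10^-20 J and ΔE = (4² − 1²)E_1 = 9.120×10^-19 J.
f = ΔE/h = 9.120×10^-19/6.63×10^-34 = 1.38×10^15 Hz.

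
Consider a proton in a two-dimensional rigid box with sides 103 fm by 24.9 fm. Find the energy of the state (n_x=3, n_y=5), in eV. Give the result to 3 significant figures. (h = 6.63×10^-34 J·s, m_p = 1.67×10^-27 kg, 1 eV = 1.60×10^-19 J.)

E = 8.47×10^6 eV

For a 2D rectangular well E = (h²/8m_p)·Σ n_i²/L_i² = (6.63×10^-34)²/(8·1.67×10^-27) · [3²/(103 fm)² + 5²/(24.9 fm)²].
Evaluating gives E = 1.355×10^-12 J = 8.47×10^6 eV.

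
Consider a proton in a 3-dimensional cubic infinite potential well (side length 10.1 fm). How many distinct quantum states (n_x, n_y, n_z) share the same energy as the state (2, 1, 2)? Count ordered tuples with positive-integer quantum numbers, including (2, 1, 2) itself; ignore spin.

The level has n_x² + n_y² + n_z² = 9. The ordered positive-integer solutions are (1, 2, 2), (2, 1, 2), (2, 2, 1).
That gives 3 states.

degeneracy = 3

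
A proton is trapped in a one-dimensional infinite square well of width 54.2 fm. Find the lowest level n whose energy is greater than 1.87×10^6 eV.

n = 6

E_1 = h²/(8m_pL²) = 1.117×10^-14 J = 6.973×10^4 eV.
Need n² > 1.87×10^6/6.973×10^4 = 26.82, i.e. n > 5.179.
The smallest integer satisfying this is n = 6.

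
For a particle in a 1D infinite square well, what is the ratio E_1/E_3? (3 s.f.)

0.111

E_n ∝ n², so E_1/E_3 = 1²/3² = 1/9 = 0.111.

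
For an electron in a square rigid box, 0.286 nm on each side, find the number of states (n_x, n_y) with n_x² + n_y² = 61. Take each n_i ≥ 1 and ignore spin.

The level has n_x² + n_y² = 61. The ordered positive-integer solutions are (5, 6), (6, 5).
That gives 2 states.

degeneracy = 2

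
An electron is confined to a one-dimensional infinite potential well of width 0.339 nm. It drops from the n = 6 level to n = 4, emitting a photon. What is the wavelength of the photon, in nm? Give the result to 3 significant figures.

λ = 18.9 nm

E_1 = h²/(8m_eL²) = 5.243×10^-19 J, so ΔE = (6² − 4²)E_1 = 1.049×10^-17 J.
λ = hc/ΔE = (6.626×10^-34·2.998×10^8)/1.049×10^-17 = 1.89×10^-8 m = 18.9 nm.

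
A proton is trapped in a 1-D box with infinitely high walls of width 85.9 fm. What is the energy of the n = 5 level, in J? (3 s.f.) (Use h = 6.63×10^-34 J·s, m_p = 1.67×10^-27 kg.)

E_5 = 1.11×10^-13 J

For an infinite well E_n = n²h²/(8m_pL²), so E_1 = h²/(8m_pL²) = (6.63×10^-34)²/(8·1.67×10^-27·(8.59×10^-14 m)²) = 4.459×10^-15 J.
Then E_5 = 5²·E_1 = 25·4.459×10^-15 J = 1.11×10^-13 J.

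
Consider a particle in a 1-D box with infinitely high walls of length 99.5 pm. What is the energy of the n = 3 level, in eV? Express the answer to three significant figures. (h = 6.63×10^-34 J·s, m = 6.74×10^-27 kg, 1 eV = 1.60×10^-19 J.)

For an infinite well E_n = n²h²/(8mL²), so E_1 = h²/(8mL²) = (6.63×10^-34)²/(8·6.74×10^-27·(9.95×10^-11 m)²) = 8.234×10^-22 J.
Then E_3 = 3²·E_1 = 9·8.234×10^-22 J = 7.411×10^-21 J.
Converting, E_3 = 7.411×10^-21 J / (1.60×10^-19 J/eV) = 0.0463 eV.

E_3 = 0.0463 eV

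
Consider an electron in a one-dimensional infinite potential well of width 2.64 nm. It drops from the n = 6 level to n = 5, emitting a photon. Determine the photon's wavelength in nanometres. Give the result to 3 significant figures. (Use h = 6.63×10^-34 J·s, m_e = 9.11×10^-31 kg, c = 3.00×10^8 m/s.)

E_1 = h²/(8m_eL²) = 8.654×10^-21 J, so ΔE = (6² − 5²)E_1 = 9.519×10^-20 J.
λ = hc/ΔE = (6.63×10^-34·3.00×10^8)/9.519×10^-20 = 2.09×10^-6 m = 2.09×10^3 nm.

λ = 2.09×10^3 nm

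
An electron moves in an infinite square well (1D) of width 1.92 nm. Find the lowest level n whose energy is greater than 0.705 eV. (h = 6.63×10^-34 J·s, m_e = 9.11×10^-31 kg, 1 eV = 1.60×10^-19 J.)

E_1 = h²/(8m_eL²) = 1.636×10^-20 J = 0.1023 eV.
Need n² > 0.705/0.1023 = 6.891, i.e. n > 2.625.
The smallest integer satisfying this is n = 3.

n = 3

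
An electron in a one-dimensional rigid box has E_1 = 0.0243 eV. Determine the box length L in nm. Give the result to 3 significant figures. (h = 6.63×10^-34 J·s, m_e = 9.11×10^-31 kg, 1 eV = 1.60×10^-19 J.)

L = 3.94 nm

From E_n = n²h²/(8m_eL²), L = n·h/√(8m_eE_n).
E_1 = 0.0243 eV = 3.888×10^-21 J, so L = 1·6.63×10^-34/√(8·9.11×10^-31·3.888×10^-21) = 3.94×10^-9 m = 3.94 nm.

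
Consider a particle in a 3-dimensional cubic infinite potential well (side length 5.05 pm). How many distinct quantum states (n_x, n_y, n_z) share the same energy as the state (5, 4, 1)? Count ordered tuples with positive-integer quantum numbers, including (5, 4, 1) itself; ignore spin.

degeneracy = 6

The level has n_x² + n_y² + n_z² = 42. The ordered positive-integer solutions are (1, 4, 5), (1, 5, 4), (4, 1, 5), (4, 5, 1), (5, 1, 4), (5, 4, 1).
That gives 6 states.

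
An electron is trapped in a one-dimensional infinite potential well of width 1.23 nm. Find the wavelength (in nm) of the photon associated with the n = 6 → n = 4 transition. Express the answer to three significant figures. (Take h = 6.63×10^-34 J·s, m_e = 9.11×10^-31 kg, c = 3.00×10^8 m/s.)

λ = 249 nm

E_1 = h²/(8m_eL²) = 3.987×10^-20 J, so ΔE = (6² − 4²)E_1 = 7.974×10^-19 J.
λ = hc/ΔE = (6.63×10^-34·3.00×10^8)/7.974×10^-19 = 2.49×10^-7 m = 249 nm.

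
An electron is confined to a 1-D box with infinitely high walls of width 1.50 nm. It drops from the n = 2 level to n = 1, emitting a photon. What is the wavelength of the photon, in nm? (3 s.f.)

λ = 2.47×10^3 nm

E_1 = h²/(8m_eL²) = 2.678×10^-20 J, so ΔE = (2² − 1²)E_1 = 8.034×10^-20 J.
λ = hc/ΔE = (6.626×10^-34·2.998×10^8)/8.034×10^-20 = 2.47×10^-6 m = 2.47×10^3 nm.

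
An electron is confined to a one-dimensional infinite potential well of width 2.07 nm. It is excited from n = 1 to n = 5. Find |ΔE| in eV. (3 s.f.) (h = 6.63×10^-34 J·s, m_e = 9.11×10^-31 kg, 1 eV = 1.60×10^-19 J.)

|ΔE| = 2.11 eV

E_1 = h²/(8m_eL²) = 1.408×10^-20 J.
|ΔE| = |1² − 5²|·E_1 = 24·1.408×10^-20 J = 3.379×10^-19 J = 2.11 eV.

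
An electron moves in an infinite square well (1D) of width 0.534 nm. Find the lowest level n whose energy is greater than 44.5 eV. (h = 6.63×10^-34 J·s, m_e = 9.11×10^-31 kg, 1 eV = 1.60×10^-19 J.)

E_1 = h²/(8m_eL²) = 2.115×10^-19 J = 1.322 eV.
Need n² > 44.5/1.322 = 33.66, i.e. n > 5.802.
The smallest integer satisfying this is n = 6.

n = 6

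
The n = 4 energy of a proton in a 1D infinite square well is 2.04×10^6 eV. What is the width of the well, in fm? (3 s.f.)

From E_n = n²h²/(8m_pL²), L = n·h/√(8m_pE_n).
E_4 = 2.04×10^6 eV = 3.268×10^-13 J, so L = 4·6.626×10^-34/√(8·1.673×10^-27·3.268×10^-13) = 4.01×10^-14 m = 40.1 fm.

L = 40.1 fm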